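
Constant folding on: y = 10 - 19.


10 - 19 = -9 at compile time
Optimized: y = -9


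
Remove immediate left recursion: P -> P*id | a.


Left-recursive alternatives: P*id; non-recursive: a
Introduce P': P -> aP', P' -> *idP' | ε


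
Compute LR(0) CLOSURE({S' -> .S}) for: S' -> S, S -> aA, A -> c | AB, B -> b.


Start: S' -> .S
For each item with dot before a nonterminal B, add B -> .γ for every B-production
Closure: [S' -> .S, S -> .aA]


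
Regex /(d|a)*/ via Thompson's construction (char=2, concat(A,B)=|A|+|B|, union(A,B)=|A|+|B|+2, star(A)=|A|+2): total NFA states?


Syntax tree has 2 char leaf(s), 1 union(s), 1 star(s)
chars contribute 2×2 = 4; each union adds +2; each star adds +2
Total: 4 + 2 + 2 = 8 states


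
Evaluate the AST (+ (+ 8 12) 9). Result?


Evaluate inner: (+ 8 12) = 20
Evaluate root: (+ 20 9) = 29
Result: 29


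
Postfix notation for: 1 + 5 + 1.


Left to right (same or higher precedence on left)
Postfix: 1 5 + 1 +


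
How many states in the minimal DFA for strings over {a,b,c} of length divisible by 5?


Track length mod 5: states 0..4, accept at 0
Minimal DFA: 5 states


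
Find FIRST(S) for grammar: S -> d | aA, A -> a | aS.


Per alternative of S: FIRST(d) = {d}; FIRST(aA) = {a}
FIRST(S) = {a, d}


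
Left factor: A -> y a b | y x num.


Common prefix: 'y'
Factored: A -> y A', A' -> a b | x num


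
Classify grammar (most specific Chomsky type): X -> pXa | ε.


Single nonterminal LHS, but p^n a^n is not regular
Classification: Type 2 (Context-Free)


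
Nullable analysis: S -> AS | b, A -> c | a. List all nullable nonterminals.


A nonterminal is nullable iff some alternative derives ε (directly, or every symbol in it is nullable)
Nullable: {}


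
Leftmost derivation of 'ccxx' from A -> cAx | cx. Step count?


Derivation: A => cAx => ccxx
Steps: 2


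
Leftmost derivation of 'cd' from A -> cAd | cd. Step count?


Derivation: A => cd
Steps: 1


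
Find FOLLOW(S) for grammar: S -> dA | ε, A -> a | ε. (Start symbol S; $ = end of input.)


$ ∈ FOLLOW(S). For each A -> αBβ: add FIRST(β)\{ε} to FOLLOW(B); if β nullable, add FOLLOW(A).
FOLLOW(S) = {$}


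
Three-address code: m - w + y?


Break into single-operator statements:
t1 = m - w
t2 = t1 + y


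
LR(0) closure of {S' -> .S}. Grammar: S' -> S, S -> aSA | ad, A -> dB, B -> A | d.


Start: S' -> .S
For each item with dot before a nonterminal B, add B -> .γ for every B-production
Closure: [S' -> .S, S -> .aSA, S -> .ad]


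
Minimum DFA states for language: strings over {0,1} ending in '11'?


Track the longest suffix of input matching a prefix of '11': 3 classes (prefixes of length 0..2)
Minimal DFA: 3 states


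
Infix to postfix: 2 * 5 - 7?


Left to right (same or higher precedence on left)
Postfix: 2 5 * 7 -


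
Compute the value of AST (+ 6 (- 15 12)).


Evaluate inner: (- 15 12) = 3
Evaluate root: (+ 6 3) = 9
Result: 9


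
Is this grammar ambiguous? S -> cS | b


right-linear, alternatives start with distinct terminals 'c' vs 'b': unique leftmost derivation
Unambiguous


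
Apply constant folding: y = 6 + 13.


6 + 13 = 19 at compile time
Optimized: y = 19


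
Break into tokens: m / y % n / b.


Scan left to right, longest-match per lexeme
Tokens: ID(m), OP(/), ID(y), OP(%), ID(n), OP(/), ID(b)


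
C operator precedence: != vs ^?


'!=' is equality (level 6); '^' is bitwise XOR (level 4)
Higher level binds tighter
'!=' has higher precedence than '^'


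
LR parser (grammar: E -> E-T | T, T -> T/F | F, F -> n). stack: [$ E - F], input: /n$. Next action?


'F' (not preceded by T/) is the handle for T -> F
Action: reduce (T -> F)


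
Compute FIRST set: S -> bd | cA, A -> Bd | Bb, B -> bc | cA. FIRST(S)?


Per alternative of S: FIRST(bd) = {b}; FIRST(cA) = {c}
FIRST(S) = {b, c}


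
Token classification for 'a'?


Pattern: letter/underscore followed by alphanumerics, not a keyword
Type: IDENTIFIER


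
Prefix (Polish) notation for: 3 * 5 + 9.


left-to-right (same/higher precedence on left): tree is (+ (* 3 5) 9)
Prefix: + * 3 5 9


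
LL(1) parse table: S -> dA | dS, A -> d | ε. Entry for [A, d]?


For [A, d]: 'd' ∈ FIRST(d)
Entry: A -> d


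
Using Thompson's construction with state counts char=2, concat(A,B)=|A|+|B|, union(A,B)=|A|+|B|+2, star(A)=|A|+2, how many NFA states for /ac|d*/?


Syntax tree has 3 char leaf(s), 1 union(s), 1 star(s)
chars contribute 3×2 = 6; each union adds +2; each star adds +2
Total: 6 + 2 + 2 = 10 states


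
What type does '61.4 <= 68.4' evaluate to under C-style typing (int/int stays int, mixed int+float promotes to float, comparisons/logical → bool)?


Operand types: float <= float
Rule: comparison yields bool
Result type: bool


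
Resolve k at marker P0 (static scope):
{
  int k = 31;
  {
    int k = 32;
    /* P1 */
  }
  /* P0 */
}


k declared in the same block as P0
k = 31


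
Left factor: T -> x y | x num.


Common prefix: 'x'
Factored: T -> x T', T' -> y | num


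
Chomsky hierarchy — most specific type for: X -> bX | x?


Right-linear: every RHS is a terminal or a terminal followed by one nonterminal
Classification: Type 3 (Regular)


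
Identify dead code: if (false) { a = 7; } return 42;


condition is constant false, so the whole block is unreachable
Dead: 'if (false) { a = 7; }'


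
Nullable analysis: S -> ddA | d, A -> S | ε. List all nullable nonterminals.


A nonterminal is nullable iff some alternative derives ε (directly, or every symbol in it is nullable)
Nullable: {A}


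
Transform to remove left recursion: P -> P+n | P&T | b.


Left-recursive alternatives: P+n, P&T; non-recursive: b
Introduce P': P -> bP', P' -> +nP' | &TP' | ε


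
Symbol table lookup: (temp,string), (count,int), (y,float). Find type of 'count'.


Lookup 'count' → type int


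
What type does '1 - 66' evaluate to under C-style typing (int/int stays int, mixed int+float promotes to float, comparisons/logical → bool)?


Operand types: int - int
Rule: mixed int/float promotes to float; int/int stays int
Result type: int


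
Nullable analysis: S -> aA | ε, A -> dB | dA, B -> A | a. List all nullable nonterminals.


A nonterminal is nullable iff some alternative derives ε (directly, or every symbol in it is nullable)
Nullable: {S}


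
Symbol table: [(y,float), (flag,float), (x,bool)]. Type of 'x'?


Lookup 'x' → type bool


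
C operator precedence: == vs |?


'==' is equality (level 6); '|' is bitwise OR (level 3)
Higher level binds tighter
'==' has higher precedence than '|'


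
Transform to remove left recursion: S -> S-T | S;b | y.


Left-recursive alternatives: S-T, S;b; non-recursive: y
Introduce S': S -> yS', S' -> -TS' | ;bS' | ε


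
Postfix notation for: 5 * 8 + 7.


Left to right (same or higher precedence on left)
Postfix: 5 8 * 7 +


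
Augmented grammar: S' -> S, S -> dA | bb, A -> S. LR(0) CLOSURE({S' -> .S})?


Start: S' -> .S
For each item with dot before a nonterminal B, add B -> .γ for every B-production
Closure: [S' -> .S, S -> .dA, S -> .bb]


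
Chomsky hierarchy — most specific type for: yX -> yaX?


LHS has context (more than one symbol) and |LHS| ≤ |RHS|
Classification: Type 1 (Context-Sensitive)


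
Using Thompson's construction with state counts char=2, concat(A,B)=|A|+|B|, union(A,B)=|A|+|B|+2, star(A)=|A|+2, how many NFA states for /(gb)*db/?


Syntax tree has 4 char leaf(s), 0 union(s), 1 star(s)
chars contribute 4×2 = 8; each union adds +2; each star adds +2
Total: 8 + 0 + 2 = 10 states


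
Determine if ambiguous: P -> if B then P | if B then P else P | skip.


dangling else: 'if B then if B then skip else skip' parses two ways
Ambiguous


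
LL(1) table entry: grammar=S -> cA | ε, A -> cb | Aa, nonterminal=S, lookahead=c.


For [S, c]: 'c' ∈ FIRST(cA)
Entry: S -> cA


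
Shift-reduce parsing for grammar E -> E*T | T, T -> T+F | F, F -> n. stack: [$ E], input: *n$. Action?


shift '*' to continue E -> E*T
Action: shift


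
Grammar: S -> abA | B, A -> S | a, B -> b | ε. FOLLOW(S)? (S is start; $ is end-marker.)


$ ∈ FOLLOW(S). For each A -> αBβ: add FIRST(β)\{ε} to FOLLOW(B); if β nullable, add FOLLOW(A).
FOLLOW(S) = {$}


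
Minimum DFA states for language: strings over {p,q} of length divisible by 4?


Track length mod 4: states 0..3, accept at 0
Minimal DFA: 4 states


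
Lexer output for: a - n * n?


Scan left to right, longest-match per lexeme
Tokens: ID(a), OP(-), ID(n), OP(*), ID(n)


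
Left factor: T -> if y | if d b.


Common prefix: 'if'
Factored: T -> if T', T' -> y | d b


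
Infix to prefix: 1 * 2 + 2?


left-to-right (same/higher precedence on left): tree is (+ (* 1 2) 2)
Prefix: + * 1 2 2


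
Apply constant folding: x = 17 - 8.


17 - 8 = 9 at compile time
Optimized: x = 9


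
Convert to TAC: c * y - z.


Break into single-operator statements:
t1 = c * y
t2 = t1 - z


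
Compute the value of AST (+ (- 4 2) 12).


Evaluate inner: (- 4 2) = 2
Evaluate root: (+ 2 12) = 14
Result: 14


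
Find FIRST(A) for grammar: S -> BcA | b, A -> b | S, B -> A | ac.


Per alternative of A: FIRST(b) = {b}; FIRST(S) = {a, b}
FIRST(A) = {a, b}


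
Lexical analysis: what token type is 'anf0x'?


Pattern: letter/underscore followed by alphanumerics, not a keyword
Type: IDENTIFIER


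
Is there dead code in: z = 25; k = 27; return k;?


z is assigned but never read
Dead: 'z = 25'


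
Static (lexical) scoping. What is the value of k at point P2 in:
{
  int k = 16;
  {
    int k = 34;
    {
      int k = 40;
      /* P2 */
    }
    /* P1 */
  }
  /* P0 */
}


k declared in the same block as P2
k = 40


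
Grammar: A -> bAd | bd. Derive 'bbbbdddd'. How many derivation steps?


Derivation: A => bAd => bbAdd => bbbAddd => bbbbdddd
Steps: 4


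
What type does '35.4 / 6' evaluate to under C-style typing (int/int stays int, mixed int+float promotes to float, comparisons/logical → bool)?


Operand types: float / int
Rule: mixed int/float promotes to float; int/int stays int
Result type: float


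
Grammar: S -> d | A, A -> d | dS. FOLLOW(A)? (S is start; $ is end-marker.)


$ ∈ FOLLOW(S). For each A -> αBβ: add FIRST(β)\{ε} to FOLLOW(B); if β nullable, add FOLLOW(A).
FOLLOW(A) = {$}


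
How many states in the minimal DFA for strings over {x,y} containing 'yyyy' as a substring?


KMP-style automaton: 4 progress states + 1 absorbing accept = 5
Minimal DFA: 5 states


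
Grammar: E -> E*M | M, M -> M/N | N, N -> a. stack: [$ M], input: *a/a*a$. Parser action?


lookahead ∉ {/} so M won't extend; reduce E -> M
Action: reduce (E -> M)


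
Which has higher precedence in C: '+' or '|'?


'+' is additive (level 9); '|' is bitwise OR (level 3)
Higher level binds tighter
'+' has higher precedence than '|'


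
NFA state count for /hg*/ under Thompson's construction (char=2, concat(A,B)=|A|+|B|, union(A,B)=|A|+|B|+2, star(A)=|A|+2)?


Syntax tree has 2 char leaf(s), 0 union(s), 1 star(s)
chars contribute 2×2 = 4; each union adds +2; each star adds +2
Total: 4 + 0 + 2 = 6 states


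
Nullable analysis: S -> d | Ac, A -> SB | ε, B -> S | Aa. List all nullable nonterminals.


A nonterminal is nullable iff some alternative derives ε (directly, or every symbol in it is nullable)
Nullable: {A}


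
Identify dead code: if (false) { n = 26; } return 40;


condition is constant false, so the whole block is unreachable
Dead: 'if (false) { n = 26; }'


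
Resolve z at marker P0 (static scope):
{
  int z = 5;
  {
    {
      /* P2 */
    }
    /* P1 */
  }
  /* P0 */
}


z declared in the same block as P0
z = 5


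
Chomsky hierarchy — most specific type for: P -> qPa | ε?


Single nonterminal LHS, but q^n a^n is not regular
Classification: Type 2 (Context-Free)


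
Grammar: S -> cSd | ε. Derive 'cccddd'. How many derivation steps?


Derivation: S => cSd => ccSdd => cccSddd => cccddd
Steps: 4


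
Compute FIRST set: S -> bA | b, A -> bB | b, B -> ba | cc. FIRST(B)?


Per alternative of B: FIRST(ba) = {b}; FIRST(cc) = {c}
FIRST(B) = {b, c}


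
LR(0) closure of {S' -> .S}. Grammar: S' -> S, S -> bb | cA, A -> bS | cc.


Start: S' -> .S
For each item with dot before a nonterminal B, add B -> .γ for every B-production
Closure: [S' -> .S, S -> .bb, S -> .cA]


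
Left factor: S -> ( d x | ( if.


Common prefix: '('
Factored: S -> ( S', S' -> d x | if


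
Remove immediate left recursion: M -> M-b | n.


Left-recursive alternatives: M-b; non-recursive: n
Introduce M': M -> nM', M' -> -bM' | ε


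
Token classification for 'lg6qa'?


Pattern: letter/underscore followed by alphanumerics, not a keyword
Type: IDENTIFIER


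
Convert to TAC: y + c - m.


Break into single-operator statements:
t1 = y + c
t2 = t1 - m


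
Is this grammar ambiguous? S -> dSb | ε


balanced d^n…b^n: each string has a unique parse
Unambiguous


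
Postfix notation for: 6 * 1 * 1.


Left to right (same or higher precedence on left)
Postfix: 6 1 * 1 *


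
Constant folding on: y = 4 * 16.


4 * 16 = 64 at compile time
Optimized: y = 64


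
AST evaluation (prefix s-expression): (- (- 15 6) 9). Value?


Evaluate inner: (- 15 6) = 9
Evaluate root: (- 9 9) = 0
Result: 0


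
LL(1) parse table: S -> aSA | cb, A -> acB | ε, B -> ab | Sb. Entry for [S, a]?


For [S, a]: 'a' ∈ FIRST(aSA)
Entry: S -> aSA


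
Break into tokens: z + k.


Scan left to right, longest-match per lexeme
Tokens: ID(z), OP(+), ID(k)


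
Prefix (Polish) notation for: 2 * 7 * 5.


left-to-right (same/higher precedence on left): tree is (* (* 2 7) 5)
Prefix: * * 2 7 5


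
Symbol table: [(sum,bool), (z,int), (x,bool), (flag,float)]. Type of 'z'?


Lookup 'z' → type int


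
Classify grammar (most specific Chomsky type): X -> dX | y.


Right-linear: every RHS is a terminal or a terminal followed by one nonterminal
Classification: Type 3 (Regular)


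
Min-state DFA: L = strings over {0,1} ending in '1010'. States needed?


Track the longest suffix of input matching a prefix of '1010': 5 classes (prefixes of length 0..4)
Minimal DFA: 5 states


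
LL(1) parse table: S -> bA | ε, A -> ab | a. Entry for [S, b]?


For [S, b]: 'b' ∈ FIRST(bA)
Entry: S -> bA


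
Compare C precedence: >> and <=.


'>>' is shift (level 8); '<=' is relational (level 7)
Higher level binds tighter
'>>' has higher precedence than '<='


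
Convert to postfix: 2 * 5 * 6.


Left to right (same or higher precedence on left)
Postfix: 2 5 * 6 *


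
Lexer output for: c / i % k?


Scan left to right, longest-match per lexeme
Tokens: ID(c), OP(/), ID(i), OP(%), ID(k)


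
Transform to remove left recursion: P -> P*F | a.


Left-recursive alternatives: P*F; non-recursive: a
Introduce P': P -> aP', P' -> *FP' | ε


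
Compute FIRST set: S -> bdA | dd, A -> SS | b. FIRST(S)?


Per alternative of S: FIRST(bdA) = {b}; FIRST(dd) = {d}
FIRST(S) = {b, d}


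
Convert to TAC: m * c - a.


Break into single-operator statements:
t1 = m * c
t2 = t1 - a


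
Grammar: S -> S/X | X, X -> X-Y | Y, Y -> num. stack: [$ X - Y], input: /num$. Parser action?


handle 'X-Y' on top
Action: reduce (X -> X-Y)


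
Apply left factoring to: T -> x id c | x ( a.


Common prefix: 'x'
Factored: T -> x T', T' -> id c | ( a


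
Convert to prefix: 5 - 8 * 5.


'*' binds tighter: tree is (- 5 (* 8 5))
Prefix: - 5 * 8 5


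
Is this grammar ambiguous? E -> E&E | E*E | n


'n&n*n' has two parse trees (no precedence encoded between & and *)
Ambiguous


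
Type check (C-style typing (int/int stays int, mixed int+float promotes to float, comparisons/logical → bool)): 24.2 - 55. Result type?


Operand types: float - int
Rule: mixed int/float promotes to float; int/int stays int
Result type: float


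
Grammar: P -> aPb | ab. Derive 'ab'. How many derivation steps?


Derivation: P => ab
Steps: 1


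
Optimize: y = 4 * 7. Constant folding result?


4 * 7 = 28 at compile time
Optimized: y = 28


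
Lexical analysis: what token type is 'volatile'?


Pattern: reserved word
Type: KEYWORD


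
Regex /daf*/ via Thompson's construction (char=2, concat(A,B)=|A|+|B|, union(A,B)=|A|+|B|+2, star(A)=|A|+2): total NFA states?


Syntax tree has 3 char leaf(s), 0 union(s), 1 star(s)
chars contribute 3×2 = 6; each union adds +2; each star adds +2
Total: 6 + 0 + 2 = 8 states


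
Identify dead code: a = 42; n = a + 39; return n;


a is read by n's definition; n is returned
No dead code


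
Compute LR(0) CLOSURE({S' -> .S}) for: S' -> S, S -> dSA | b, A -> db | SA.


Start: S' -> .S
For each item with dot before a nonterminal B, add B -> .γ for every B-production
Closure: [S' -> .S, S -> .dSA, S -> .b]


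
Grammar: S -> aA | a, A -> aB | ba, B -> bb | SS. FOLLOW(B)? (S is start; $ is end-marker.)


$ ∈ FOLLOW(S). For each A -> αBβ: add FIRST(β)\{ε} to FOLLOW(B); if β nullable, add FOLLOW(A).
FOLLOW(B) = {$, a}


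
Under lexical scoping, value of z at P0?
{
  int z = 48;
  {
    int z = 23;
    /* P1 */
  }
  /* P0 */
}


z declared in the same block as P0
z = 48


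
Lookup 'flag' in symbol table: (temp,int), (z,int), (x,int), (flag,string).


Lookup 'flag' → type string


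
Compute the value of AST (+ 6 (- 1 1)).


Evaluate inner: (- 1 1) = 0
Evaluate root: (+ 6 0) = 6
Result: 6


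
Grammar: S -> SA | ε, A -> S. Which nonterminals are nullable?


A nonterminal is nullable iff some alternative derives ε (directly, or every symbol in it is nullable)
Nullable: {A, S}


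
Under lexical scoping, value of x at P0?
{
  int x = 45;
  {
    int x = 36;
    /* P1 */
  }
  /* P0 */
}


x declared in the same block as P0
x = 45


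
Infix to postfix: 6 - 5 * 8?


* has higher precedence, evaluate 5*8 first
Postfix: 6 5 8 * -


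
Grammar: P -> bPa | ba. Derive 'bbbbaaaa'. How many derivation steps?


Derivation: P => bPa => bbPaa => bbbPaaa => bbbbaaaa
Steps: 4


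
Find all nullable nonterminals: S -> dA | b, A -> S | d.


A nonterminal is nullable iff some alternative derives ε (directly, or every symbol in it is nullable)
Nullable: {}


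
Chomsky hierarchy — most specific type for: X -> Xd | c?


Left-linear: every RHS is a terminal or one nonterminal followed by a terminal
Classification: Type 3 (Regular)


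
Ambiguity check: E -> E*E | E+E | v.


'v*v+v' has two parse trees (no precedence encoded between * and +)
Ambiguous


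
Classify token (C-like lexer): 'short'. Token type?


Pattern: reserved word
Type: KEYWORD


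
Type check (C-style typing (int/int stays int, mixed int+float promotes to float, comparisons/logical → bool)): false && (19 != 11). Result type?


Operand types: bool && bool
Rule: logical operators take bool operands and yield bool
Result type: bool


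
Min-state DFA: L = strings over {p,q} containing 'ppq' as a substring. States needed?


KMP-style automaton: 3 progress states + 1 absorbing accept = 4
Minimal DFA: 4 states


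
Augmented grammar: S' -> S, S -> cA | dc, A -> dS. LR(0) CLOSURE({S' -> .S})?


Start: S' -> .S
For each item with dot before a nonterminal B, add B -> .γ for every B-production
Closure: [S' -> .S, S -> .cA, S -> .dc]


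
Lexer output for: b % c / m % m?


Scan left to right, longest-match per lexeme
Tokens: ID(b), OP(%), ID(c), OP(/), ID(m), OP(%), ID(m)


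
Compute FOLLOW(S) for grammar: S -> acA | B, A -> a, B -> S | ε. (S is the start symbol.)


$ ∈ FOLLOW(S). For each A -> αBβ: add FIRST(β)\{ε} to FOLLOW(B); if β nullable, add FOLLOW(A).
FOLLOW(S) = {$}


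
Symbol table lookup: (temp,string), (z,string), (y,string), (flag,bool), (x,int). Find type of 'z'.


Lookup 'z' → type string


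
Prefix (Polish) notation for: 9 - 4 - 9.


left-to-right (same/higher precedence on left): tree is (- (- 9 4) 9)
Prefix: - - 9 4 9


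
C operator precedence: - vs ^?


'-' is additive (level 9); '^' is bitwise XOR (level 4)
Higher level binds tighter
'-' has higher precedence than '^'


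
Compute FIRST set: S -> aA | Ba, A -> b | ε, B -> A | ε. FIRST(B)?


Per alternative of B: FIRST(A) = {b, ε}; FIRST(ε) = {ε}
FIRST(B) = {b, ε}


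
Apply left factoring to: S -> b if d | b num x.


Common prefix: 'b'
Factored: S -> b S', S' -> if d | num x


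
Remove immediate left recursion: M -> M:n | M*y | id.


Left-recursive alternatives: M:n, M*y; non-recursive: id
Introduce M': M -> idM', M' -> :nM' | *yM' | ε


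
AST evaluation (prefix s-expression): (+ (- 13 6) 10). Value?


Evaluate inner: (- 13 6) = 7
Evaluate root: (+ 7 10) = 17
Result: 17


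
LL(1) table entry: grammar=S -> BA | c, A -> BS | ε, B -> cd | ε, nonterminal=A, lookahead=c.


For [A, c]: 'c' ∈ FIRST(BS)
Entry: A -> BS


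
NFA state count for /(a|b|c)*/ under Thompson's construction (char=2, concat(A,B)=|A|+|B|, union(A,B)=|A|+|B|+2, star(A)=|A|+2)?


Syntax tree has 3 char leaf(s), 2 union(s), 1 star(s)
chars contribute 3×2 = 6; each union adds +2; each star adds +2
Total: 6 + 4 + 2 = 12 states


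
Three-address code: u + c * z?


Break into single-operator statements:
t1 = c * z
t2 = u + t1


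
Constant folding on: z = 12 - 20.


12 - 20 = -8 at compile time
Optimized: z = -8


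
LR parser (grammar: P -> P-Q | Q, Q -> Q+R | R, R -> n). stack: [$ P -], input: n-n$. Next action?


no handle ('P-' is not any RHS); shift 'n'
Action: shift


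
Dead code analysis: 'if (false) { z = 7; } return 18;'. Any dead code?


condition is constant false, so the whole block is unreachable
Dead: 'if (false) { z = 7; }'


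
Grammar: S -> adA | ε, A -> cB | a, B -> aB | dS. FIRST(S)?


Per alternative of S: FIRST(adA) = {a}; FIRST(ε) = {ε}
FIRST(S) = {a, ε}


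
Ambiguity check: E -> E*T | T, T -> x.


precedence layered via separate nonterminal T: deterministic
Unambiguous


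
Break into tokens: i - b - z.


Scan left to right, longest-match per lexeme
Tokens: ID(i), OP(-), ID(b), OP(-), ID(z)


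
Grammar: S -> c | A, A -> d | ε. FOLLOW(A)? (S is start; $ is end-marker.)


$ ∈ FOLLOW(S). For each A -> αBβ: add FIRST(β)\{ε} to FOLLOW(B); if β nullable, add FOLLOW(A).
FOLLOW(A) = {$}


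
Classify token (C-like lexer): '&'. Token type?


Pattern: operator symbol
Type: OPERATOR


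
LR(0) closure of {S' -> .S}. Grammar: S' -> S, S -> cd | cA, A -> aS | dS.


Start: S' -> .S
For each item with dot before a nonterminal B, add B -> .γ for every B-production
Closure: [S' -> .S, S -> .cd, S -> .cA]


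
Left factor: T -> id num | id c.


Common prefix: 'id'
Factored: T -> id T', T' -> num | c


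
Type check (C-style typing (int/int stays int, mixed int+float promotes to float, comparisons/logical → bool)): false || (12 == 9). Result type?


Operand types: bool || bool
Rule: logical operators take bool operands and yield bool
Result type: bool


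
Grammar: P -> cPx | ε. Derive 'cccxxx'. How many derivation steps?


Derivation: P => cPx => ccPxx => cccPxxx => cccxxx
Steps: 4


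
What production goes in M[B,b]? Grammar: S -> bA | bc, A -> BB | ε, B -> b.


For [B, b]: 'b' ∈ FIRST(b)
Entry: B -> b


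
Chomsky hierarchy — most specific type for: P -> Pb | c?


Left-linear: every RHS is a terminal or one nonterminal followed by a terminal
Classification: Type 3 (Regular)


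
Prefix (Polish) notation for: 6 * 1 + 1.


left-to-right (same/higher precedence on left): tree is (+ (* 6 1) 1)
Prefix: + * 6 1 1


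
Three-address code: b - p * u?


Break into single-operator statements:
t1 = p * u
t2 = b - t1


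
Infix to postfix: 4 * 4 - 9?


Left to right (same or higher precedence on left)
Postfix: 4 4 * 9 -


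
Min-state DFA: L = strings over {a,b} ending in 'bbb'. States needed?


Track the longest suffix of input matching a prefix of 'bbb': 4 classes (prefixes of length 0..3)
Minimal DFA: 4 states


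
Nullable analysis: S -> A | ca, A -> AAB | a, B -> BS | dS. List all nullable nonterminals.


A nonterminal is nullable iff some alternative derives ε (directly, or every symbol in it is nullable)
Nullable: {}


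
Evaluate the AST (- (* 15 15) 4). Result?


Evaluate inner: (* 15 15) = 225
Evaluate root: (- 225 4) = 221
Result: 221


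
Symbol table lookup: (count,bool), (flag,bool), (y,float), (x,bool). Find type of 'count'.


Lookup 'count' → type bool


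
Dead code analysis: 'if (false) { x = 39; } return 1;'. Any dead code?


condition is constant false, so the whole block is unreachable
Dead: 'if (false) { x = 39; }'


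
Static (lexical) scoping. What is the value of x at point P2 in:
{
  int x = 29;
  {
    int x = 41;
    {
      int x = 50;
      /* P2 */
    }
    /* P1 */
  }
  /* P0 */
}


x declared in the same block as P2
x = 50


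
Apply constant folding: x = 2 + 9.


2 + 9 = 11 at compile time
Optimized: x = 11


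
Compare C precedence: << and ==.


'<<' is shift (level 8); '==' is equality (level 6)
Higher level binds tighter
'<<' has higher precedence than '=='


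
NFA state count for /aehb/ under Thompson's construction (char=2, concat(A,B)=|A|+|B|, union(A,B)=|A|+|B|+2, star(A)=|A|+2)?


Syntax tree has 4 char leaf(s), 0 union(s), 0 star(s)
chars contribute 4×2 = 8; each union adds +2; each star adds +2
Total: 8 + 0 + 0 = 8 states


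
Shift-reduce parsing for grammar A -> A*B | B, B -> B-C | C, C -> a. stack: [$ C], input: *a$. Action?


'C' (not preceded by B-) is the handle for B -> C
Action: reduce (B -> C)


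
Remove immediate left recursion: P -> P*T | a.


Left-recursive alternatives: P*T; non-recursive: a
Introduce P': P -> aP', P' -> *TP' | ε


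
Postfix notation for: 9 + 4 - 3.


Left to right (same or higher precedence on left)
Postfix: 9 4 + 3 -


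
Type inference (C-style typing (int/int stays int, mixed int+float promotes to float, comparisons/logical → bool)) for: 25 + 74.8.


Operand types: int + float
Rule: mixed int/float promotes to float; int/int stays int
Result type: float


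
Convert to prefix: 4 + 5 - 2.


left-to-right (same/higher precedence on left): tree is (- (+ 4 5) 2)
Prefix: - + 4 5 2


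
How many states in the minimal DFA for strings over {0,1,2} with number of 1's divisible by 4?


Track (count of 1) mod 4: states 0..3, accept at 0
Minimal DFA: 4 states


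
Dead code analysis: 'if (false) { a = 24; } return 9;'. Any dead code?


condition is constant false, so the whole block is unreachable
Dead: 'if (false) { a = 24; }'


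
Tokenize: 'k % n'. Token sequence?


Scan left to right, longest-match per lexeme
Tokens: ID(k), OP(%), ID(n)


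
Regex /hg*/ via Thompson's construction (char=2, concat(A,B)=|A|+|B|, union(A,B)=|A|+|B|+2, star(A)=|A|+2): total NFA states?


Syntax tree has 2 char leaf(s), 0 union(s), 1 star(s)
chars contribute 2×2 = 4; each union adds +2; each star adds +2
Total: 4 + 0 + 2 = 6 states


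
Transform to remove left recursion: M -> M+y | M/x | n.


Left-recursive alternatives: M+y, M/x; non-recursive: n
Introduce M': M -> nM', M' -> +yM' | /xM' | ε


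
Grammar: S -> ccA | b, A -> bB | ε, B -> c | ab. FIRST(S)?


Per alternative of S: FIRST(ccA) = {c}; FIRST(b) = {b}
FIRST(S) = {b, c}


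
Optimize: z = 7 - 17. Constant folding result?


7 - 17 = -10 at compile time
Optimized: z = -10


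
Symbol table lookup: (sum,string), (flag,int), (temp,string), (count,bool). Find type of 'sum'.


Lookup 'sum' → type string


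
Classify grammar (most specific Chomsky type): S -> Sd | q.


Left-linear: every RHS is a terminal or one nonterminal followed by a terminal
Classification: Type 3 (Regular)


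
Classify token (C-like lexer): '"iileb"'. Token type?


Pattern: double-quoted sequence
Type: STRING_LITERAL


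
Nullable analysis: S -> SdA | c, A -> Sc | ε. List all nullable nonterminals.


A nonterminal is nullable iff some alternative derives ε (directly, or every symbol in it is nullable)
Nullable: {A}


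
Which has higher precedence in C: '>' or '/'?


'/' is multiplicative (level 10); '>' is relational (level 7)
Higher level binds tighter
'/' has higher precedence than '>'


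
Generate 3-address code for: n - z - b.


Break into single-operator statements:
t1 = n - z
t2 = t1 - b


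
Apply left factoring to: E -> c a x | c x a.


Common prefix: 'c'
Factored: E -> c E', E' -> a x | x a


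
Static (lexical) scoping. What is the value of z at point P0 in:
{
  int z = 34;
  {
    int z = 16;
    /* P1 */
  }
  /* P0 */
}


z declared in the same block as P0
z = 34


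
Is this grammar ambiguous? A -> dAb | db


balanced d^n…b^n: each string has a unique parse
Unambiguous


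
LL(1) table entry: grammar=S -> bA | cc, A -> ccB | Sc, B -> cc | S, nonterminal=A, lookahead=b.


For [A, b]: 'b' ∈ FIRST(Sc)
Entry: A -> Sc


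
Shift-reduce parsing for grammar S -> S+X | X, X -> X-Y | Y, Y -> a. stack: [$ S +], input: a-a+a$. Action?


no handle ('S+' is not any RHS); shift 'a'
Action: shift


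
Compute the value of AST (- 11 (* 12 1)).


Evaluate inner: (* 12 1) = 12
Evaluate root: (- 11 12) = -1
Result: -1


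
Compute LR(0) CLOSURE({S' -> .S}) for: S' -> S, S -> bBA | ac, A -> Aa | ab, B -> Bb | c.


Start: S' -> .S
For each item with dot before a nonterminal B, add B -> .γ for every B-production
Closure: [S' -> .S, S -> .bBA, S -> .ac]


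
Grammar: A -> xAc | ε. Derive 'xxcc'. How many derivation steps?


Derivation: A => xAc => xxAcc => xxcc
Steps: 3


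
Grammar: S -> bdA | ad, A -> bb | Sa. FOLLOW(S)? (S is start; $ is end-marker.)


$ ∈ FOLLOW(S). For each A -> αBβ: add FIRST(β)\{ε} to FOLLOW(B); if β nullable, add FOLLOW(A).
FOLLOW(S) = {$, a}


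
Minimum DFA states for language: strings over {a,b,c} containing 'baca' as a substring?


KMP-style automaton: 4 progress states + 1 absorbing accept = 5
Minimal DFA: 5 states


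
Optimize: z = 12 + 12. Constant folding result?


12 + 12 = 24 at compile time
Optimized: z = 24


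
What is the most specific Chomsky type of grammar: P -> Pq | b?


Left-linear: every RHS is a terminal or one nonterminal followed by a terminal
Classification: Type 3 (Regular)


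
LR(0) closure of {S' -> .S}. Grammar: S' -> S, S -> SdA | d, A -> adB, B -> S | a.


Start: S' -> .S
For each item with dot before a nonterminal B, add B -> .γ for every B-production
Closure: [S' -> .S, S -> .SdA, S -> .d]


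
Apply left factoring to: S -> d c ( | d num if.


Common prefix: 'd'
Factored: S -> d S', S' -> c ( | num if


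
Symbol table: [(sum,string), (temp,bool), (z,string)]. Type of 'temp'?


Lookup 'temp' → type bool


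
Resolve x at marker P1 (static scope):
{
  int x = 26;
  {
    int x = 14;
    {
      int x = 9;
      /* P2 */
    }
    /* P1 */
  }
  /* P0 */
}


x declared in the same block as P1
x = 14


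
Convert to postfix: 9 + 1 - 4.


Left to right (same or higher precedence on left)
Postfix: 9 1 + 4 -


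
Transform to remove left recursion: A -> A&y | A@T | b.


Left-recursive alternatives: A&y, A@T; non-recursive: b
Introduce A': A -> bA', A' -> &yA' | @TA' | ε


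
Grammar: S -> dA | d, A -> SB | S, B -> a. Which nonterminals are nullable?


A nonterminal is nullable iff some alternative derives ε (directly, or every symbol in it is nullable)
Nullable: {}


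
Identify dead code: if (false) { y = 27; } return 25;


condition is constant false, so the whole block is unreachable
Dead: 'if (false) { y = 27; }'


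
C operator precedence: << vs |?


'<<' is shift (level 8); '|' is bitwise OR (level 3)
Higher level binds tighter
'<<' has higher precedence than '|'


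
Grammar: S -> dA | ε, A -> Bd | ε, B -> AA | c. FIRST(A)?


Per alternative of A: FIRST(Bd) = {c, d}; FIRST(ε) = {ε}
FIRST(A) = {c, d, ε}


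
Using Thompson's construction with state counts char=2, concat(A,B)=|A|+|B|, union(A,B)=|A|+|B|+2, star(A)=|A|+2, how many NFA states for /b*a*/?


Syntax tree has 2 char leaf(s), 0 union(s), 2 star(s)
chars contribute 2×2 = 4; each union adds +2; each star adds +2
Total: 4 + 0 + 4 = 8 states


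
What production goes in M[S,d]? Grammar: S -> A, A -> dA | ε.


For [S, d]: 'd' ∈ FIRST(A)
Entry: S -> A


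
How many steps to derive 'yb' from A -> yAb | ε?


Derivation: A => yAb => yb
Steps: 2


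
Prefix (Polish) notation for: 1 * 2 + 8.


left-to-right (same/higher precedence on left): tree is (+ (* 1 2) 8)
Prefix: + * 1 2 8


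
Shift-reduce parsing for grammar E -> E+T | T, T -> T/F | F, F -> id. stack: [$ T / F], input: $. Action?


handle 'T/F' on top
Action: reduce (T -> T/F)


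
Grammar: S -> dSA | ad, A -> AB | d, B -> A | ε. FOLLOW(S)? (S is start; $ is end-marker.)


$ ∈ FOLLOW(S). For each A -> αBβ: add FIRST(β)\{ε} to FOLLOW(B); if β nullable, add FOLLOW(A).
FOLLOW(S) = {$, d}


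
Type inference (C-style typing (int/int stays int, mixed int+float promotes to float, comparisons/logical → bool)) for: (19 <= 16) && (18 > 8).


Operand types: bool && bool
Rule: logical operators take bool operands and yield bool
Result type: bool


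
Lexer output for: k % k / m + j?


Scan left to right, longest-match per lexeme
Tokens: ID(k), OP(%), ID(k), OP(/), ID(m), OP(+), ID(j)


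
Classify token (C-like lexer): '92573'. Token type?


Pattern: digits only
Type: INTEGER_LITERAL


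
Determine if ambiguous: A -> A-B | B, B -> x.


precedence layered via separate nonterminal B: deterministic
Unambiguous


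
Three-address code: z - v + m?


Break into single-operator statements:
t1 = z - v
t2 = t1 + m


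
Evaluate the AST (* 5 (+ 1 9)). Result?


Evaluate inner: (+ 1 9) = 10
Evaluate root: (* 5 10) = 50
Result: 50


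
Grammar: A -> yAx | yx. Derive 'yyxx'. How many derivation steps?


Derivation: A => yAx => yyxx
Steps: 2


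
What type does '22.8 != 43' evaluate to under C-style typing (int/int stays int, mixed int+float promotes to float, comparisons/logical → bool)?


Operand types: float != int
Rule: comparison yields bool
Result type: bool


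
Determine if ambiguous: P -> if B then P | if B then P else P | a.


dangling else: 'if B then if B then a else a' parses two ways
Ambiguous


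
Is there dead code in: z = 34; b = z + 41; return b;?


z is read by b's definition; b is returned
No dead code


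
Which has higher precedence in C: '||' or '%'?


'%' is multiplicative (level 10); '||' is logical OR (level 1)
Higher level binds tighter
'%' has higher precedence than '||'


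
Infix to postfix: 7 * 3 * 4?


Left to right (same or higher precedence on left)
Postfix: 7 3 * 4 *


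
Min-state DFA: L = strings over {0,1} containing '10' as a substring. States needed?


KMP-style automaton: 2 progress states + 1 absorbing accept = 3
Minimal DFA: 3 states


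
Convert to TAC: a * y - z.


Break into single-operator statements:
t1 = a * y
t2 = t1 - z


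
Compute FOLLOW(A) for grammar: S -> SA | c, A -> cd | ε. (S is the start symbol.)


$ ∈ FOLLOW(S). For each A -> αBβ: add FIRST(β)\{ε} to FOLLOW(B); if β nullable, add FOLLOW(A).
FOLLOW(A) = {$, c}


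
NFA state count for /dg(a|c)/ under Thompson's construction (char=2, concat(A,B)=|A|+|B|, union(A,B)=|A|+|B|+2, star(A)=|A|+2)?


Syntax tree has 4 char leaf(s), 1 union(s), 0 star(s)
chars contribute 4×2 = 8; each union adds +2; each star adds +2
Total: 8 + 2 + 0 = 10 states


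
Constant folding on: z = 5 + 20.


5 + 20 = 25 at compile time
Optimized: z = 25


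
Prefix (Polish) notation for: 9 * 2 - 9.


left-to-right (same/higher precedence on left): tree is (- (* 9 2) 9)
Prefix: - * 9 2 9


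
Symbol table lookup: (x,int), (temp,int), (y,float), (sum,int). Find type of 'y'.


Lookup 'y' → type float


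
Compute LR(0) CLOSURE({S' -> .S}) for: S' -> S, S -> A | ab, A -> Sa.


Start: S' -> .S
For each item with dot before a nonterminal B, add B -> .γ for every B-production
Closure: [S' -> .S, S -> .A, S -> .ab, A -> .Sa]


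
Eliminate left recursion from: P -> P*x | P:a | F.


Left-recursive alternatives: P*x, P:a; non-recursive: F
Introduce P': P -> FP', P' -> *xP' | :aP' | ε


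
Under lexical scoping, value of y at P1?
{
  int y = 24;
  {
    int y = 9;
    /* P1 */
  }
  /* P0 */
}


y declared in the same block as P1
y = 9


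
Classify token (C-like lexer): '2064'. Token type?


Pattern: digits only
Type: INTEGER_LITERAL


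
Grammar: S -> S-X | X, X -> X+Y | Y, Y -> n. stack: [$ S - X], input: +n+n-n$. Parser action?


'+' can extend X; shift to build X -> X+Y
Action: shift


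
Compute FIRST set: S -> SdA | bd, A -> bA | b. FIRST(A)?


Per alternative of A: FIRST(bA) = {b}; FIRST(b) = {b}
FIRST(A) = {b}


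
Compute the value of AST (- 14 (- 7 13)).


Evaluate inner: (- 7 13) = -6
Evaluate root: (- 14 -6) = 20
Result: 20


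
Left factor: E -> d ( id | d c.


Common prefix: 'd'
Factored: E -> d E', E' -> ( id | c


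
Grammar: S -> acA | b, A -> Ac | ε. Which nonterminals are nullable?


A nonterminal is nullable iff some alternative derives ε (directly, or every symbol in it is nullable)
Nullable: {A}


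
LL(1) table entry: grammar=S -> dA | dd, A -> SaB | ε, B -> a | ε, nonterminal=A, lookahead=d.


For [A, d]: 'd' ∈ FIRST(SaB)
Entry: A -> SaB


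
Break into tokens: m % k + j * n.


Scan left to right, longest-match per lexeme
Tokens: ID(m), OP(%), ID(k), OP(+), ID(j), OP(*), ID(n)


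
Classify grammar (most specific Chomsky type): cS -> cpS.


LHS has context (more than one symbol) and |LHS| ≤ |RHS|
Classification: Type 1 (Context-Sensitive)


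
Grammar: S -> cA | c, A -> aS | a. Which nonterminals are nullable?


A nonterminal is nullable iff some alternative derives ε (directly, or every symbol in it is nullable)
Nullable: {}


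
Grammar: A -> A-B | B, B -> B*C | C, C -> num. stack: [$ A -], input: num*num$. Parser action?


no handle ('A-' is not any RHS); shift 'num'
Action: shift


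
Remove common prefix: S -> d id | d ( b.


Common prefix: 'd'
Factored: S -> d S', S' -> id | ( b


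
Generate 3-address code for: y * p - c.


Break into single-operator statements:
t1 = y * p
t2 = t1 - c


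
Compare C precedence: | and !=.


'!=' is equality (level 6); '|' is bitwise OR (level 3)
Higher level binds tighter
'!=' has higher precedence than '|'


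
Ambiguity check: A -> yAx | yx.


balanced y^n…x^n: each string has a unique parse
Unambiguous


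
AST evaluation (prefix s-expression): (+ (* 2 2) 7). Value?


Evaluate inner: (* 2 2) = 4
Evaluate root: (+ 4 7) = 11
Result: 11


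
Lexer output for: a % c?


Scan left to right, longest-match per lexeme
Tokens: ID(a), OP(%), ID(c)


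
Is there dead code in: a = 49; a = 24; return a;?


first assignment to a is overwritten before any read
Dead: 'a = 49'
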